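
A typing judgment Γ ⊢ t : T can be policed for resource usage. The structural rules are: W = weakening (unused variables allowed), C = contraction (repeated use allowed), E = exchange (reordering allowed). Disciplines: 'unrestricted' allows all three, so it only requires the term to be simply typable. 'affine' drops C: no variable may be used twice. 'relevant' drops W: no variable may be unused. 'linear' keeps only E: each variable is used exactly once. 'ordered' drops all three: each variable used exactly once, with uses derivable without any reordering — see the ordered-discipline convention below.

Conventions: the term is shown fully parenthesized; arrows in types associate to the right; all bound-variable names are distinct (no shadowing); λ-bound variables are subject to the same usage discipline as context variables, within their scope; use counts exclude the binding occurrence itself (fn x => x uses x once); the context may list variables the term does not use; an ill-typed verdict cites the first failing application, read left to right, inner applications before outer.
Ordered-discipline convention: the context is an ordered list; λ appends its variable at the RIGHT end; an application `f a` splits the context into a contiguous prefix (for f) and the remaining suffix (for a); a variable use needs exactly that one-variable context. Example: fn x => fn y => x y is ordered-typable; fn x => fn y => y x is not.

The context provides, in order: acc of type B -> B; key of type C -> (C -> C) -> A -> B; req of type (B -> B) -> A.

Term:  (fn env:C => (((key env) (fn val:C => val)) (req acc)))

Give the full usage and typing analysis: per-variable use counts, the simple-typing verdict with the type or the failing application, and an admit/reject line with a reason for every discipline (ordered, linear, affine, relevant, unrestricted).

variable uses: acc: 1×, key: 1×, req: 1×, env (λ-bound): 1×, val (λ-bound): 1×
left-to-right use order: key, env, val, req, acc
typing: ✓ — C -> B
ordered: ✗ — no ordered split (uses run key, env, val, req, acc)
linear: ✓ — single use per variable (acc, key, req, env, val)
affine: ✓ — none of acc, key, req, env, val used more than once
relevant: ✓ — at least one use each (acc, key, req, env, val)
unrestricted: ✓ — simply typable at C -> B; W, C, E all held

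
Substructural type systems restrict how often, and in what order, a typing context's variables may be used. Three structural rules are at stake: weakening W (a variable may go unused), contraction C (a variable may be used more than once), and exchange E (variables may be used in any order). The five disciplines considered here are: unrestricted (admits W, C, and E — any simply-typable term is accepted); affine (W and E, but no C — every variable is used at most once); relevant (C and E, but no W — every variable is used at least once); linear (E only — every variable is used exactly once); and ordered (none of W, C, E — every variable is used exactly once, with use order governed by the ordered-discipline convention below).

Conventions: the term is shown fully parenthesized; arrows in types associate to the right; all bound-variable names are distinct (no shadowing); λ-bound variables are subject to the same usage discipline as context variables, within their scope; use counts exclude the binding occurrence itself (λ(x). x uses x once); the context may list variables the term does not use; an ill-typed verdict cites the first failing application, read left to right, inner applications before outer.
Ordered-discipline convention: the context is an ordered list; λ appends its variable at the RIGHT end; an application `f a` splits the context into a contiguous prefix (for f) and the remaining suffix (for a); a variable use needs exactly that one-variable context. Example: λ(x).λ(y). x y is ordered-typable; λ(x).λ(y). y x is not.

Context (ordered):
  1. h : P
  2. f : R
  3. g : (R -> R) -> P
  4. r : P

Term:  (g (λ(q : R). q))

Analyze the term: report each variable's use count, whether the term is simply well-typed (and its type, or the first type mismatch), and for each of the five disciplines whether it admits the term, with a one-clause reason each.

use counts: h=0, f=0, g=1, r=0, q (λ-bound)=1
uses in reading order: g, q
typing: the term checks, with type P
ordered ✗ (unused: h, f, r — weakening required)
linear ✗ (unused: h, f, r — weakening required)
affine ✓ (at most one use each (h, f, g, r, q))
relevant ✗ (unused: h, f, r — weakening required)
unrestricted ✓ (simply typable at P; W, C, E all held)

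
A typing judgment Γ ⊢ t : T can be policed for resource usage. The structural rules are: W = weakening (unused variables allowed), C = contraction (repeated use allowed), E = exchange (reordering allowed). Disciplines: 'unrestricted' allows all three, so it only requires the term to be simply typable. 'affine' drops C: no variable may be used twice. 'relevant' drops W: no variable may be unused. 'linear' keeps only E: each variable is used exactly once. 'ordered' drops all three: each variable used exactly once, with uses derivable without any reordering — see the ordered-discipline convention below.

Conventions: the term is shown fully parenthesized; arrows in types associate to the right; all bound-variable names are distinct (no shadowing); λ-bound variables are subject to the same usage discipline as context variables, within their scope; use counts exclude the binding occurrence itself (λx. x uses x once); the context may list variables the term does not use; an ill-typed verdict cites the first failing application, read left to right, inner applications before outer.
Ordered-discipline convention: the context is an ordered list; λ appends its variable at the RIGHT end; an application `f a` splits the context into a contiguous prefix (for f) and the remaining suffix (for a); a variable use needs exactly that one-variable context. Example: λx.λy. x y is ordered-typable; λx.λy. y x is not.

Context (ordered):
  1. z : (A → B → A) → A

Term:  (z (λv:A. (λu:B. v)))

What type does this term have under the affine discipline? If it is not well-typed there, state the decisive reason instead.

term : A
counts: z: 1×, v [bound]: 1×, u [bound]: 0×
left-to-right use order: z, v
typing: well-typed — term : A
all disciplines: ordered ✗ · linear ✗ · affine ✓ · relevant ✗ · unrestricted ✓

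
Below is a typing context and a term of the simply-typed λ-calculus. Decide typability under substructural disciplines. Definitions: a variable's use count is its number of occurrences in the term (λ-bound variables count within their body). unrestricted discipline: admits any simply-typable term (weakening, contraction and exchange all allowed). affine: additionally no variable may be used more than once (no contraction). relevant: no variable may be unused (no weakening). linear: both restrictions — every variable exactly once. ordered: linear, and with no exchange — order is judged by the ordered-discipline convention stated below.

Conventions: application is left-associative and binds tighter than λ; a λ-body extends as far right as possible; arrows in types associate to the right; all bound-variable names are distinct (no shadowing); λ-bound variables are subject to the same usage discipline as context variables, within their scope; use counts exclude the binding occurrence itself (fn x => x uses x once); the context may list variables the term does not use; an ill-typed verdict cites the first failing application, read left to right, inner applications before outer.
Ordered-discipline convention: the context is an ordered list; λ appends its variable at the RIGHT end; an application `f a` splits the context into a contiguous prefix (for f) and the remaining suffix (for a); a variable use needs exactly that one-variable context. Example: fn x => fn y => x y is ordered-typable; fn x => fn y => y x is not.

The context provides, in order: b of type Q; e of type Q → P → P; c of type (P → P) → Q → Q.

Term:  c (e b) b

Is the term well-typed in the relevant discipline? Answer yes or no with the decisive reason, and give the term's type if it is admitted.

yes — every one of b, e, c appears; term : Q
usage: b: 2×; e: 1×; c: 1×
use order (left to right): c, e, b, b
typing: the term checks, with type Q
all disciplines: ordered ✗ | linear ✗ | affine ✗ | relevant ✓ | unrestricted ✓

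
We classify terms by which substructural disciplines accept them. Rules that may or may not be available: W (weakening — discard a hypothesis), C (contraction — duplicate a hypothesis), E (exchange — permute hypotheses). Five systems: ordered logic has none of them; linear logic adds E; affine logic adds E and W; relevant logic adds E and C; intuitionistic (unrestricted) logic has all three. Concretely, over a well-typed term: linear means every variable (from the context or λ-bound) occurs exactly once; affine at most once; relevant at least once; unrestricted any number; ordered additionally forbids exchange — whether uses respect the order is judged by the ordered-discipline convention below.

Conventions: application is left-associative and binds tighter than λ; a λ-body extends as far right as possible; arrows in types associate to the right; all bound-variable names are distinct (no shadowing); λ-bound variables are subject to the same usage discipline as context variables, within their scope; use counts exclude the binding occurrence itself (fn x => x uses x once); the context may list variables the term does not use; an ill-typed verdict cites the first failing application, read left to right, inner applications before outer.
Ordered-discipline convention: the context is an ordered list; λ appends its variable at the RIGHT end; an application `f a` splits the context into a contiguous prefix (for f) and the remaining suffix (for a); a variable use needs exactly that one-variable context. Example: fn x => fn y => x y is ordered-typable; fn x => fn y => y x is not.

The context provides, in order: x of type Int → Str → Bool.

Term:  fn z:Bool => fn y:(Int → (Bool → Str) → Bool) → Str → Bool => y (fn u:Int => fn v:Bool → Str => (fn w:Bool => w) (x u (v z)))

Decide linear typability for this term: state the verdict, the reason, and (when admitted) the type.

yes — single use per variable (x, z, y, u, v, w); term : Bool → ((Int → (Bool → Str) → Bool) → Str → Bool) → Str → Bool
use counts: x ×1, z (λ-bound) ×1, y (λ-bound) ×1, u (λ-bound) ×1, v (λ-bound) ×1, w (λ-bound) ×1
use order (left to right): y, w, x, u, v, z
typing: well-typed — term : Bool → ((Int → (Bool → Str) → Bool) → Str → Bool) → Str → Bool
across the five disciplines: ordered ✗ · linear ✓ · affine ✓ · relevant ✓ · unrestricted ✓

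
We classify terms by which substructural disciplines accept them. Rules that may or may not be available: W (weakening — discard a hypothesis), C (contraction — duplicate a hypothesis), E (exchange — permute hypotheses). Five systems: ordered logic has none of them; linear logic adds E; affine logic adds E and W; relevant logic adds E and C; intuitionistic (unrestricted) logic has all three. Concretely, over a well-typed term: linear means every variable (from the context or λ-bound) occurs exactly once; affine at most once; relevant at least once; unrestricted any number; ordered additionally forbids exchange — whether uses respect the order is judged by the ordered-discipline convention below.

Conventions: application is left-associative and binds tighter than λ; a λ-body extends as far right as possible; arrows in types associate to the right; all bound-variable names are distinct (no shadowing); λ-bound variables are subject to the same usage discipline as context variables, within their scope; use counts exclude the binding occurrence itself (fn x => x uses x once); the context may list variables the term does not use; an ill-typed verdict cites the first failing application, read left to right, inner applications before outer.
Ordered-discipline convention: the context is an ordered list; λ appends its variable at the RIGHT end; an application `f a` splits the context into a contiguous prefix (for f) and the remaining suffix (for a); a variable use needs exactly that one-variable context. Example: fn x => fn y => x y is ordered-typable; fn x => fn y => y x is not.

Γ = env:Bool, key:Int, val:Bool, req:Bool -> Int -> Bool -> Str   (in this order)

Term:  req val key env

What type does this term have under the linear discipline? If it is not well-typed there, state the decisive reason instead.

term : Str
counts: env: 1; key: 1; val: 1; req: 1
order of uses: req, val, key, env
typing: ✓ — Str
all disciplines: ordered ✗; linear ✓; affine ✓; relevant ✓; unrestricted ✓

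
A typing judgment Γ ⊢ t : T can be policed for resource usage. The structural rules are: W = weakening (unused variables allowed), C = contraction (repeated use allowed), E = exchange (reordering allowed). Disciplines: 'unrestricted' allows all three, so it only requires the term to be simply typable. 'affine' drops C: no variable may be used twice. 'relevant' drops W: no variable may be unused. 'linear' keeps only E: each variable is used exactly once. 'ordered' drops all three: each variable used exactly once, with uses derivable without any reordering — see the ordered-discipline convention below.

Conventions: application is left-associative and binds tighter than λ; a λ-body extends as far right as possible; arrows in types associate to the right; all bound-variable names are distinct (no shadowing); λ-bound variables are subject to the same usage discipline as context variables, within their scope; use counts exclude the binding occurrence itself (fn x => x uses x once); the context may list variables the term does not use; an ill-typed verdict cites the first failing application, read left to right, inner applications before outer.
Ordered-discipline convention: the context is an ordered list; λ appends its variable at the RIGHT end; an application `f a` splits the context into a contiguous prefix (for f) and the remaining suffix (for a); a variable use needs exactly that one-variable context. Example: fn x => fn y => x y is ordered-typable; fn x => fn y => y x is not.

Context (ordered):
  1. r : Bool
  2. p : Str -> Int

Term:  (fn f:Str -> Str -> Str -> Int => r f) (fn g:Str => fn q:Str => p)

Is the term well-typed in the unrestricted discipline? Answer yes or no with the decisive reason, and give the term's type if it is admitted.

no — the type mismatch rejects it
counts: r ×1; p ×1; f [bound] ×1; g [bound] ×0; q [bound] ×0
left-to-right use order: r, f, p
typing: ill-typed: applying a non-function (Bool)
summary: ordered ✗ · linear ✗ · affine ✗ · relevant ✗ · unrestricted ✗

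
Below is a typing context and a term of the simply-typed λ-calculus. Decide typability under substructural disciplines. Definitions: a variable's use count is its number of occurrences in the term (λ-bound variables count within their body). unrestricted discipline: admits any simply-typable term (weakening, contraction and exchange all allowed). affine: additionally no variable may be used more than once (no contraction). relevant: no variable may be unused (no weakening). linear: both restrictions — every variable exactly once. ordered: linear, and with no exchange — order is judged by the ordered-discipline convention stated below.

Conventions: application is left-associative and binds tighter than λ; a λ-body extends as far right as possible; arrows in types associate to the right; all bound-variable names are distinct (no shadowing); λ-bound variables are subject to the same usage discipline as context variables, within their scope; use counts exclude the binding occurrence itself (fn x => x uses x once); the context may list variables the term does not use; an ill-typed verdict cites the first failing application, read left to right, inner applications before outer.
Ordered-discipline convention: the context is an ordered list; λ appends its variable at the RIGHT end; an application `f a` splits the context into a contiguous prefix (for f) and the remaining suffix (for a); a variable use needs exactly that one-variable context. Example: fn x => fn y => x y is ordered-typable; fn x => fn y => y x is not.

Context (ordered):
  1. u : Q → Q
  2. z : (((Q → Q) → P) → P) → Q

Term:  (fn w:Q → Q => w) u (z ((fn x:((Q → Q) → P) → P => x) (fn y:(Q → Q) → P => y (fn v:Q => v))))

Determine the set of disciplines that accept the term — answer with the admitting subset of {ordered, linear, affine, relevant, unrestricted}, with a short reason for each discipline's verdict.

admitting disciplines: ordered, linear, affine, relevant, unrestricted
counts: u: 1; z: 1; w [bound]: 1; x [bound]: 1; y [bound]: 1; v [bound]: 1
use order (left to right): w, u, z, x, y, v
typing: ✓ — Q
ordered: ✓ — u, z, w, x, y, v: once each, no exchange needed
linear: ✓ — each of u, z, w, x, y, v used exactly once
affine: ✓ — none of u, z, w, x, y, v used more than once
relevant: ✓ — u, z, w, x, y, v: all used, weakening unneeded
unrestricted: ✓ — simply typable at Q; W, C, E all held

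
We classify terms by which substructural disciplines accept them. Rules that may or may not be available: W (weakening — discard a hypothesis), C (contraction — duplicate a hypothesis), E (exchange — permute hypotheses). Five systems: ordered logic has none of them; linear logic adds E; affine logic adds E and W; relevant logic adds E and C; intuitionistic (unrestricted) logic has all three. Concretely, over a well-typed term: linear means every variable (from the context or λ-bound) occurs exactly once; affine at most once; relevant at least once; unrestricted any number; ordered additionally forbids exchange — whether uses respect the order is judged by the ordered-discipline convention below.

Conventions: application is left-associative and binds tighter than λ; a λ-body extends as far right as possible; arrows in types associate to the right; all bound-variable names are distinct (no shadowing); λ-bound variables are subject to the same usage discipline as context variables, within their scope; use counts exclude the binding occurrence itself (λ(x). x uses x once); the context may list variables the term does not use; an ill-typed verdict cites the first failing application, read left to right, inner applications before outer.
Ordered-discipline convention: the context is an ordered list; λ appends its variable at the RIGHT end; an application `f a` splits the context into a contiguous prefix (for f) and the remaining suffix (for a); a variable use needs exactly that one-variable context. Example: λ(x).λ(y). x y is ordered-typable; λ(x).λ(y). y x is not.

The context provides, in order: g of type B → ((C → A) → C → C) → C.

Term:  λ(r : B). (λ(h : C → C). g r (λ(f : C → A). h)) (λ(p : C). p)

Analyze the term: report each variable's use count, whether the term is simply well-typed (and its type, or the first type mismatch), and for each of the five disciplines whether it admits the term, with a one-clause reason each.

counts: g: 1×; r [bound]: 1×; h [bound]: 1×; f [bound]: 0×; p [bound]: 1×
use order (left to right): g, r, h, p
typing: well-typed at B → C
ordered ✗ (f left unused)
linear ✗ (f left unused)
affine ✓ (at most one use each (g, r, h, f, p))
relevant ✗ (f left unused)
unrestricted ✓ (typability at B → C is all that's needed)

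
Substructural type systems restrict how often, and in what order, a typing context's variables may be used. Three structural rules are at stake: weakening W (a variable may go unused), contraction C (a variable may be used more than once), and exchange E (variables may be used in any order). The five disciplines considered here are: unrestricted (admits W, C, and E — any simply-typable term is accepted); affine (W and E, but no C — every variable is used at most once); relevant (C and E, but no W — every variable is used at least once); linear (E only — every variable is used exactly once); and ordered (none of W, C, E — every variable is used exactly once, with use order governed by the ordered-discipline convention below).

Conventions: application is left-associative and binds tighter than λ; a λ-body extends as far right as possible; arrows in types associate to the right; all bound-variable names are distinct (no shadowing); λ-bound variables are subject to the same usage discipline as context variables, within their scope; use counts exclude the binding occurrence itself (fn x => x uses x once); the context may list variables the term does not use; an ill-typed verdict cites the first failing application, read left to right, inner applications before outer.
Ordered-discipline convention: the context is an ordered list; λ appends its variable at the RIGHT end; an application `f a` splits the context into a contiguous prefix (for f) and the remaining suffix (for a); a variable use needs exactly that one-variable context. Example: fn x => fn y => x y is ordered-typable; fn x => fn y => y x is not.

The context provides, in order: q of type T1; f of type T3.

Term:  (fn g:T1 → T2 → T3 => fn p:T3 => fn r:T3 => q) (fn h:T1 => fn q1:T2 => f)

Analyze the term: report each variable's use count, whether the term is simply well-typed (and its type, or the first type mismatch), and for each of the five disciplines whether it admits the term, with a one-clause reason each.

use counts: q: 1×, f: 1×, g (bound): 0×, p (bound): 0×, r (bound): 0×, h (bound): 0×, q1 (bound): 0×
order of uses: q, f
typing: well-typed — term : T3 → T3 → T1
ordered ✗ (g, p, r, h, q1 left unused)
linear ✗ (g, p, r, h, q1 left unused)
affine ✓ (q, f, g, p, r, h, q1: no repeats, contraction unneeded)
relevant ✗ (g, p, r, h, q1 left unused)
unrestricted ✓ (simply typable at T3 → T3 → T1; W, C, E all held)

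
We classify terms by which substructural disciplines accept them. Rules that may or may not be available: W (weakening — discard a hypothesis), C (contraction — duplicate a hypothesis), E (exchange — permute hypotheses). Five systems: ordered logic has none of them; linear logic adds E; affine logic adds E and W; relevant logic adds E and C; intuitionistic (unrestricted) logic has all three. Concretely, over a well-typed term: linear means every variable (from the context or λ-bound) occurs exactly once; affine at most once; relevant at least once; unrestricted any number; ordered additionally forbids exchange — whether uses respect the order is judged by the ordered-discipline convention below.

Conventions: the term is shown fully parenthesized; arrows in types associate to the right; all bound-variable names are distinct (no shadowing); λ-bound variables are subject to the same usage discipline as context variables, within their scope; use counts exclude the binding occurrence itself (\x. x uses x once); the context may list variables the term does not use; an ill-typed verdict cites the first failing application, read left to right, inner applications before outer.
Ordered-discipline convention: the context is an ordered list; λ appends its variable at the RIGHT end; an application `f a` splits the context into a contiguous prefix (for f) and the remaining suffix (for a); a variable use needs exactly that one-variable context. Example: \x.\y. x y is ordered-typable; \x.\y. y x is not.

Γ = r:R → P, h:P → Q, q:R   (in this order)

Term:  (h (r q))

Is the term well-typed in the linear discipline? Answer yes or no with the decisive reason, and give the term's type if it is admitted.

yes — exactly-once usage across r, h, q; term : Q
usage: r: 1; h: 1; q: 1
use order (left to right): h, r, q
typing: ✓ — Q
summary: ordered ✗ | linear ✓ | affine ✓ | relevant ✓ | unrestricted ✓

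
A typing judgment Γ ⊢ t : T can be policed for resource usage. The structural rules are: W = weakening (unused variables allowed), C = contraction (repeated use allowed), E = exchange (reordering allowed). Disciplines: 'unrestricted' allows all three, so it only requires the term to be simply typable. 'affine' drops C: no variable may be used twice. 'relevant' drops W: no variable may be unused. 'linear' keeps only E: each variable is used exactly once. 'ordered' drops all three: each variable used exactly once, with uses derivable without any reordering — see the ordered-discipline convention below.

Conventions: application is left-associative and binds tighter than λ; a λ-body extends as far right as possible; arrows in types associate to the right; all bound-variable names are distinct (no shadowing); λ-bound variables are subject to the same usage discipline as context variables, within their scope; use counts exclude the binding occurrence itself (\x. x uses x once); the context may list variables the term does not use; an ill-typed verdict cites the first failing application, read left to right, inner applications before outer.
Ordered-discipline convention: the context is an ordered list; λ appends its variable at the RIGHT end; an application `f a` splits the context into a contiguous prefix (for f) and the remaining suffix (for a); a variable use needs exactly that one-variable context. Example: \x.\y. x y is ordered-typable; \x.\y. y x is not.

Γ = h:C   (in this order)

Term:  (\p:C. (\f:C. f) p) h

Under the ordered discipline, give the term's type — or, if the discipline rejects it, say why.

term : C
counts: h: 1, p (λ-bound): 1, f (λ-bound): 1
use order (left to right): f, p, h
typing: ✓ — C
all disciplines: ordered ✓ · linear ✓ · affine ✓ · relevant ✓ · unrestricted ✓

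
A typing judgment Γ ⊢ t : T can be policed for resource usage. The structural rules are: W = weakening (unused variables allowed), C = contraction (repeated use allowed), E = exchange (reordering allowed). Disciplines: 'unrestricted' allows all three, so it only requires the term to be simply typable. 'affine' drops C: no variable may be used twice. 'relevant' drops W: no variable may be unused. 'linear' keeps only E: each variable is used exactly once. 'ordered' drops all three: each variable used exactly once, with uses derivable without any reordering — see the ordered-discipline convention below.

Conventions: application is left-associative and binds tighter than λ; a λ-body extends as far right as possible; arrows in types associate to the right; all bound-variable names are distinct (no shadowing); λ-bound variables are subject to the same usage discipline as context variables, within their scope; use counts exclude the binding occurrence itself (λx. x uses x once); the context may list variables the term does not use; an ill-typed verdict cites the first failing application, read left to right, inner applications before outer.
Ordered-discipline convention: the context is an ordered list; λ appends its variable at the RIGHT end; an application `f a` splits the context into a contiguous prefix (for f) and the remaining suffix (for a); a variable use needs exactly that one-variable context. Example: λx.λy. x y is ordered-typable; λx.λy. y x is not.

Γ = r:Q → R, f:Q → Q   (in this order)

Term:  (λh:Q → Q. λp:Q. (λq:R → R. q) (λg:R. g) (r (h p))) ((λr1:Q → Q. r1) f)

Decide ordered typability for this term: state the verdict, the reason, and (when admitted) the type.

yes — one use each (r, f, h, p, q, g, r1); ordered split holds; term : Q → R
variable uses: r ×1; f ×1; h (bound) ×1; p (bound) ×1; q (bound) ×1; g (bound) ×1; r1 (bound) ×1
uses in reading order: q, g, r, h, p, r1, f
typing: well-typed — term : Q → R
summary: ordered ✓, linear ✓, affine ✓, relevant ✓, unrestricted ✓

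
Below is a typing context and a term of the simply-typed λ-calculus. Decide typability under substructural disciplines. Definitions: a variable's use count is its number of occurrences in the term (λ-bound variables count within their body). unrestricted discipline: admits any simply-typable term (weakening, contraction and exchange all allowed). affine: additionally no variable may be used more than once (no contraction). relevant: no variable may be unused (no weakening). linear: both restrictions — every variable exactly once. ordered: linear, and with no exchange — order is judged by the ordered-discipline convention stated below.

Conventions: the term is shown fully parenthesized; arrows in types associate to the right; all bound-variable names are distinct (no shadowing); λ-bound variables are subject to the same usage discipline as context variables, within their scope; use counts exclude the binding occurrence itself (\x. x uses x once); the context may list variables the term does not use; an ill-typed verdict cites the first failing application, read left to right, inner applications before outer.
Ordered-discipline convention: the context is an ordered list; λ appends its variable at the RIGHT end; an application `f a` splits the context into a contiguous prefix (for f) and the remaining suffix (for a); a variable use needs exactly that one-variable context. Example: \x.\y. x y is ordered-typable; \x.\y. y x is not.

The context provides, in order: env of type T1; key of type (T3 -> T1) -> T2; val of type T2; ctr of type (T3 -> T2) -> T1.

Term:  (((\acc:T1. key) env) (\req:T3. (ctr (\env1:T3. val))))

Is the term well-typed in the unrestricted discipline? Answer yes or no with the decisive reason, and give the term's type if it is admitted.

yes — simply typable at T2; W, C, E all held; term : T2
counts: env: 1; key: 1; val: 1; ctr: 1; acc [bound]: 0; req [bound]: 0; env1 [bound]: 0
order of uses: key, env, ctr, val
typing: well-typed at T2
per-discipline verdicts: ordered ✗; linear ✗; affine ✓; relevant ✗; unrestricted ✓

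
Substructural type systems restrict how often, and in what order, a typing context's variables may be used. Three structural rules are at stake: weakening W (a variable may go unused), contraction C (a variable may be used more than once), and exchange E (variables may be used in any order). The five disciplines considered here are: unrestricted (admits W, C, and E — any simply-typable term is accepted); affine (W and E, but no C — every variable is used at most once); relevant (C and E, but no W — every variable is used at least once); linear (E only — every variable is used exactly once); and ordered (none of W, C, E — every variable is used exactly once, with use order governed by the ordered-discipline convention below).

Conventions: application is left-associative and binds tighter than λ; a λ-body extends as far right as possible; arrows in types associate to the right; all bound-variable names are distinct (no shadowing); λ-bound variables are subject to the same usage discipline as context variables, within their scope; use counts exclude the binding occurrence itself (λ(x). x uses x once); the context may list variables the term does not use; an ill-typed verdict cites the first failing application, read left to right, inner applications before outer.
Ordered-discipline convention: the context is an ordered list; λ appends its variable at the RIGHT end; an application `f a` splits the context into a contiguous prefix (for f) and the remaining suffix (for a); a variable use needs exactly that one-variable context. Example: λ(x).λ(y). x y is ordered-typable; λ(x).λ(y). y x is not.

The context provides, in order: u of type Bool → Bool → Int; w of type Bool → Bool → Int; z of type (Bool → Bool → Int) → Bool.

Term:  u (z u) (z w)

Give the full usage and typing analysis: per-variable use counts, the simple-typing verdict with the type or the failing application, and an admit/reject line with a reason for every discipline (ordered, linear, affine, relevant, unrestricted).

variable uses: u: 2; w: 1; z: 2
order of uses: u, z, u, z, w
typing: ✓ — Int
ordered: ✗, needs contraction — u ×2, z ×2
linear: ✗, needs contraction — u ×2, z ×2
affine: ✗, needs contraction — u ×2, z ×2
relevant: ✓, every one of u, w, z appears
unrestricted: ✓, type-checks (Int) and nothing is barred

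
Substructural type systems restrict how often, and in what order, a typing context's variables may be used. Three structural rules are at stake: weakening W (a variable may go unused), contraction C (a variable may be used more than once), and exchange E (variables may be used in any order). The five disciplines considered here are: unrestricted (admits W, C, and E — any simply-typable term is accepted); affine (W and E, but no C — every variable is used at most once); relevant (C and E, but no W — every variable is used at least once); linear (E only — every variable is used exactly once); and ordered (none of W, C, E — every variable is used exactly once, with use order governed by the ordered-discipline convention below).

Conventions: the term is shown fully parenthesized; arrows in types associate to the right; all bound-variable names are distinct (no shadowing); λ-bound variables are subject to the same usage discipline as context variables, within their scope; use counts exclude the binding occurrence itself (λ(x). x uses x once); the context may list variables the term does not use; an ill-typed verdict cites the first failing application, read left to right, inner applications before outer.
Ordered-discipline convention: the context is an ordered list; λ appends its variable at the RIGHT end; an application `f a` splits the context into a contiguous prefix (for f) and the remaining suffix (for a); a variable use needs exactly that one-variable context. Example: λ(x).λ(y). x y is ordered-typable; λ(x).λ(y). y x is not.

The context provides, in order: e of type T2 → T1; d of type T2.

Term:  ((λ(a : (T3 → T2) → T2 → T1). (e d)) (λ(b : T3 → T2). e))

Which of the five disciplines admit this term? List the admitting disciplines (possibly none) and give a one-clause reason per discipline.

accepted by: unrestricted
counts: e: 2×; d: 1×; a [bound]: 0×; b [bound]: 0×
uses in reading order: e, d, e
typing: well-typed — term : T1
ordered: ✗, needs contraction — e ×2; needs weakening: a, b unused
linear: ✗, needs contraction — e ×2; needs weakening: a, b unused
affine: ✗, needs contraction — e ×2
relevant: ✗, needs weakening: a, b unused
unrestricted: ✓, typability at T1 is all that's needed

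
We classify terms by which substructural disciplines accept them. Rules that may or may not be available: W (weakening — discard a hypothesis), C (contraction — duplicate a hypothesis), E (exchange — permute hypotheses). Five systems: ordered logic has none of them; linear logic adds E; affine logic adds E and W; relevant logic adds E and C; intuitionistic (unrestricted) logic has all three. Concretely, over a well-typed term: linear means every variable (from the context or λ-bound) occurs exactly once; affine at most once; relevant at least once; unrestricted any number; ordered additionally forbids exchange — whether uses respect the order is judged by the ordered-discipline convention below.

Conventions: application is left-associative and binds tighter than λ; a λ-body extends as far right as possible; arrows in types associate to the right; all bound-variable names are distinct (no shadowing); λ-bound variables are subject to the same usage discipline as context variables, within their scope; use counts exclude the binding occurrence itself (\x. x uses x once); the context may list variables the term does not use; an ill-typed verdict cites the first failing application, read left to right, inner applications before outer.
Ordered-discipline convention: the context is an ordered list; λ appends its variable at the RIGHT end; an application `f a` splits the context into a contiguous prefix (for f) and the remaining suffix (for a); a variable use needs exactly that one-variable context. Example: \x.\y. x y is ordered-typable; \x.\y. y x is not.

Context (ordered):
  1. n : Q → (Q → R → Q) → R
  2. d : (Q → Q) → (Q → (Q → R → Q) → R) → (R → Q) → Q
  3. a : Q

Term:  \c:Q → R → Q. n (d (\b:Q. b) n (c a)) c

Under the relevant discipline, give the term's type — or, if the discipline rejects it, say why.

term : (Q → R → Q) → R
usage: n ×2; d ×1; a ×1; c (bound) ×2; b (bound) ×1
order of uses: n, d, b, n, c, a, c
typing: the term checks, with type (Q → R → Q) → R
summary: ordered ✗, linear ✗, affine ✗, relevant ✓, unrestricted ✓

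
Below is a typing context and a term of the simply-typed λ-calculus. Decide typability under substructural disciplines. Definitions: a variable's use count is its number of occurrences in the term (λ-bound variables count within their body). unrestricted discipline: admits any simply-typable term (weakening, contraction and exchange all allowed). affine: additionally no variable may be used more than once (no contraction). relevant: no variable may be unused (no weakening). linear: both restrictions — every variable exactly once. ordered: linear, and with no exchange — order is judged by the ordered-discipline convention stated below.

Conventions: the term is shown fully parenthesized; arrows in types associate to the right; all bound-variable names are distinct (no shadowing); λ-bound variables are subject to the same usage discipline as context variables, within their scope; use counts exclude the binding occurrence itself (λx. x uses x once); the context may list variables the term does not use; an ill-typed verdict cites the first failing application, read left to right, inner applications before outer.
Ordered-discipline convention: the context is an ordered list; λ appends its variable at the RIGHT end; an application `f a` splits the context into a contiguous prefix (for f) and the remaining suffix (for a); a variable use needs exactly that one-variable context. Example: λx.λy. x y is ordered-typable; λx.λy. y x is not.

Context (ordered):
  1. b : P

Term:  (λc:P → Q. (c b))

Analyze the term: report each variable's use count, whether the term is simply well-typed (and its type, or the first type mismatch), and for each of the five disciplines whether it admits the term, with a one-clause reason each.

use counts: b: 1×, c (bound): 1×
left-to-right use order: c, b
typing: well-typed — term : (P → Q) → Q
ordered: ✗ — needs exchange: uses follow c, b
linear: ✓ — each of b, c used exactly once
affine: ✓ — at most one use each (b, c)
relevant: ✓ — b, c: all used, weakening unneeded
unrestricted: ✓ — typability at (P → Q) → Q is all that's needed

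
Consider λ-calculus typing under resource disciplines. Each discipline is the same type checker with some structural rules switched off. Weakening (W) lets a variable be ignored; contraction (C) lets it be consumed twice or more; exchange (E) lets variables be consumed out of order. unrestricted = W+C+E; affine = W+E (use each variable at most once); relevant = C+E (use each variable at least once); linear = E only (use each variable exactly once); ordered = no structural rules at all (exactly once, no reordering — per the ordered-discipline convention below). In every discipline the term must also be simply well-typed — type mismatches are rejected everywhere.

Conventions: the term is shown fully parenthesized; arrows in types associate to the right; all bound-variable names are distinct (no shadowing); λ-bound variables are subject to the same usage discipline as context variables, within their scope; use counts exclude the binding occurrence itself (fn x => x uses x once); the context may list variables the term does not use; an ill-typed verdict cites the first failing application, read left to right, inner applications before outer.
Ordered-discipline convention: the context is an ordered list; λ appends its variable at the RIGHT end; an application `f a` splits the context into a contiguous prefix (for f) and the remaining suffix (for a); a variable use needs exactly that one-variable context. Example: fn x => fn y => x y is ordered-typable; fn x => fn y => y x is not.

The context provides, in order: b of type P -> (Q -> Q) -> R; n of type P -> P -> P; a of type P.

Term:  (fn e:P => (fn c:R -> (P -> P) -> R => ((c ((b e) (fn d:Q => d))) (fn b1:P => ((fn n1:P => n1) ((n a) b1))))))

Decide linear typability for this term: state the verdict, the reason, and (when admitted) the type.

yes — b, n, a, e, c, d, b1, n1: one use apiece; term : P -> (R -> (P -> P) -> R) -> R
counts: b: 1×, n: 1×, a: 1×, e [bound]: 1×, c [bound]: 1×, d [bound]: 1×, b1 [bound]: 1×, n1 [bound]: 1×
left-to-right use order: c, b, e, d, n1, n, a, b1
typing: the term checks, with type P -> (R -> (P -> P) -> R) -> R
per-discipline verdicts: ordered ✗ · linear ✓ · affine ✓ · relevant ✓ · unrestricted ✓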